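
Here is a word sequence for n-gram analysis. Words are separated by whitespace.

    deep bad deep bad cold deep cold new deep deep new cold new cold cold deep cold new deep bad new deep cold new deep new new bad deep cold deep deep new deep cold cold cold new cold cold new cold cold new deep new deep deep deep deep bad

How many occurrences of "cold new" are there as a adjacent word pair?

7

Scanning the 50 overlapping bigram windows for "cold new":
  position 7–8: cold new
  position 12–13: cold new
  position 17–18: cold new
  position 23–24: cold new
  position 37–38: cold new
  position 40–41: cold new
  position 43–44: cold new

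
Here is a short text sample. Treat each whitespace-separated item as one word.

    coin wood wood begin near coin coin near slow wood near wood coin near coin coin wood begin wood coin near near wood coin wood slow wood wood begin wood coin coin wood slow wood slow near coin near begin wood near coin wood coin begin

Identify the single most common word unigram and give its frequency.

"wood", 15 times

Unigram frequencies (highest first):
  wood: 15
  coin: 13
  near: 9
  begin: 5
  slow: 4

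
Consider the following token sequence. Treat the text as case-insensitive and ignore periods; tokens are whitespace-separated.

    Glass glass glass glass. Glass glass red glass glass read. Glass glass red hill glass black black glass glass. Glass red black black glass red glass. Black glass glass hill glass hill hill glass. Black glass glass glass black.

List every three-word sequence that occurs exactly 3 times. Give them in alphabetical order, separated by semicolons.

Trigram counts meeting the condition (exactly 3 times):
  black glass glass: 3
  glass glass red: 3

black glass glass; glass glass red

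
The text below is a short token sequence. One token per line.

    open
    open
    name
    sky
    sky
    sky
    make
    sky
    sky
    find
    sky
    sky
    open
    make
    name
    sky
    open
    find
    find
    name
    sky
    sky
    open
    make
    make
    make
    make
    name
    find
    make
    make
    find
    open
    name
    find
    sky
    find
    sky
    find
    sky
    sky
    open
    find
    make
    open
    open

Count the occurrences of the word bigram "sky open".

Scanning the 45 overlapping bigram windows for "sky open":
  position 12–13: sky open
  position 16–17: sky open
  position 22–23: sky open
  position 41–42: sky open

4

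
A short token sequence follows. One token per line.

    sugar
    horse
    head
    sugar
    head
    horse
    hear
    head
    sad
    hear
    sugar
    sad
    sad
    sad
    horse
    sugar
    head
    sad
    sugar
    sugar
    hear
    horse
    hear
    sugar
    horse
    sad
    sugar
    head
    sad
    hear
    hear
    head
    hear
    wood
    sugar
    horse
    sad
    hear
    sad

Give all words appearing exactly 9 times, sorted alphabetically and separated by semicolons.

Unigram counts meeting the condition (exactly 9 times):
  sad: 9
  sugar: 9

sad; sugar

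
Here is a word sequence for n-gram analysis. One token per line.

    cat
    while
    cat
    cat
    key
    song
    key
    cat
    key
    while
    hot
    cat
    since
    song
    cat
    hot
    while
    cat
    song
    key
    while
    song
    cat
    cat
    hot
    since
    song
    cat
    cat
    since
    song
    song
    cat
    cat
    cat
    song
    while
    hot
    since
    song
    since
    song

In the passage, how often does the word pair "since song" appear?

5

Scanning the 41 overlapping bigram windows for "since song":
  position 13–14: since song
  position 26–27: since song
  position 30–31: since song
  position 39–40: since song
  position 41–42: since song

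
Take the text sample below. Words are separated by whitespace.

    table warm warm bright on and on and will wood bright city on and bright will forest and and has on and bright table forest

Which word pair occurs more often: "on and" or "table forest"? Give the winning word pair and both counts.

"on and": 4 occurrences
"table forest": 1 occurrence

"on and" (4 vs 1)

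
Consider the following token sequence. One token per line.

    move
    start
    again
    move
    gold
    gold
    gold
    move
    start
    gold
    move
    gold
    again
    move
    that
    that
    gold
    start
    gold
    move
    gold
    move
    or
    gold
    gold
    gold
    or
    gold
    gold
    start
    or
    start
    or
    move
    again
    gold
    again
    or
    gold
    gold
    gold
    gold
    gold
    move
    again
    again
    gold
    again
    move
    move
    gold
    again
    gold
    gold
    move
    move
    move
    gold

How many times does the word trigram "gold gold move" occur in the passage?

Scanning the 56 overlapping trigram windows for "gold gold move":
  position 6–8: gold gold move
  position 42–44: gold gold move
  position 53–55: gold gold move

3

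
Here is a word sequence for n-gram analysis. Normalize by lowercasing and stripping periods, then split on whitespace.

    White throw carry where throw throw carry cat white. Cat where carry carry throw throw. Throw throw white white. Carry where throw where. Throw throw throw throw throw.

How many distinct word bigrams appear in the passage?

16

28 tokens → 27 bigram windows in total.
Repeated bigrams (each contributes count−1 duplicates):
  throw throw: 8
  where throw: 3
  carry where: 2
  throw carry: 2
11 duplicate windows → 27 − 11 = 16 distinct.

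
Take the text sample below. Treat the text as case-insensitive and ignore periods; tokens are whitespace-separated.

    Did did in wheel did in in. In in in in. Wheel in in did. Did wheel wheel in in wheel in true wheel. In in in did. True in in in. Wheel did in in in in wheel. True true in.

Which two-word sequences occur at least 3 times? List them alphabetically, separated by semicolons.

Bigram counts meeting the condition (at least 3 times):
  did in: 3
  in in: 14
  in wheel: 5
  wheel in: 4

did in; in in; in wheel; wheel in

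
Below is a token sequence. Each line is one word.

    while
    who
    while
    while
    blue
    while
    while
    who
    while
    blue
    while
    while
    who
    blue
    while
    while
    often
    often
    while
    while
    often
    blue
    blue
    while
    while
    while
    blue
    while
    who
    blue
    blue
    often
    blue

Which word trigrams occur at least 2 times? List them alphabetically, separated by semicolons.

blue while while; while blue while; while while blue; while while often; while while who; while who blue; while who while

Trigram counts meeting the condition (at least 2 times):
  blue while while: 4
  while blue while: 3
  while while blue: 2
  while while often: 2
  while while who: 2
  while who blue: 2
  while who while: 2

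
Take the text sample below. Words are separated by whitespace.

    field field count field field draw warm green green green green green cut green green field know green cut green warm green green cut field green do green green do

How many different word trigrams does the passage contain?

23

30 tokens → 28 trigram windows in total.
Repeated trigrams (each contributes count−1 duplicates):
  green green green: 3
  green cut green: 2
  green green cut: 2
  warm green green: 2
5 duplicate windows → 28 − 5 = 23 distinct.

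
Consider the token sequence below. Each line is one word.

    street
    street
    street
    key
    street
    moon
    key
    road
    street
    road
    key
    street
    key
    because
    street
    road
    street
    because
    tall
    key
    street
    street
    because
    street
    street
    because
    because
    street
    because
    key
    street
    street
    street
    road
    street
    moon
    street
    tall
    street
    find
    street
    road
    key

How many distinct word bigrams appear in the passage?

21

43 tokens → 42 bigram windows in total.
Repeated bigrams (each contributes count−1 duplicates):
  street street: 6
  key street: 4
  street because: 4
  street road: 4
  because street: 3
  road street: 3
  road key: 2
  street key: 2
  … (1 more repeated)
21 duplicate windows → 42 − 21 = 21 distinct.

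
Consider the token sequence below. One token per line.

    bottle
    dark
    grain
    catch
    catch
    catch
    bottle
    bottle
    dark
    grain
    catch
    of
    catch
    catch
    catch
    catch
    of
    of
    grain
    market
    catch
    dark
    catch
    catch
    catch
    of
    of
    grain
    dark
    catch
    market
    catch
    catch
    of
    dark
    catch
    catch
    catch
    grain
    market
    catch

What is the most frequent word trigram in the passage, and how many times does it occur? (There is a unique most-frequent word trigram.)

"catch catch catch", 5 times

Trigram frequencies (highest first):
  catch catch catch: 5
  catch catch of: 3
  bottle dark grain: 2
  dark grain catch: 2
  catch of of: 2
  of of grain: 2
  … (21 more, each ≤ 2)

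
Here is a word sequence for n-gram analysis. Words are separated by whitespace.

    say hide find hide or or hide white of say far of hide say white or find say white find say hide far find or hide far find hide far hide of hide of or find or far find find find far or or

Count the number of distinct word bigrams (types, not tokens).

28

44 tokens → 43 bigram windows in total.
Repeated bigrams (each contributes count−1 duplicates):
  far find: 3
  hide far: 3
  find find: 2
  find hide: 2
  find or: 2
  find say: 2
  hide of: 2
  of hide: 2
  … (5 more repeated)
15 duplicate windows → 43 − 15 = 28 distinct.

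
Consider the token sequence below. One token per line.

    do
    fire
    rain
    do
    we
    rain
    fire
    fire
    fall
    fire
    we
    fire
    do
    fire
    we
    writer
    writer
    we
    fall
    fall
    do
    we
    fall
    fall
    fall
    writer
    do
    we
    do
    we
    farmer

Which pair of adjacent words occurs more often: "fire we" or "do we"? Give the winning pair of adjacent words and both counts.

"fire we": 2 occurrences
"do we": 4 occurrences

"do we" (4 vs 2)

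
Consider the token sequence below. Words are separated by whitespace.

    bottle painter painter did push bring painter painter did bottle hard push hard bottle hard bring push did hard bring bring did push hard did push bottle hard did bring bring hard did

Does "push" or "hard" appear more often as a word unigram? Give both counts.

"push": 5 occurrences
"hard": 7 occurrences

"hard" (7 vs 5)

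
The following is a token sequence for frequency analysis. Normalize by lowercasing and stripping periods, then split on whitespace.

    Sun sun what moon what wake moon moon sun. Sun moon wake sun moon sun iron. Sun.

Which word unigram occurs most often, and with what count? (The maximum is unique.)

Unigram frequencies (highest first):
  sun: 7
  moon: 5
  what: 2
  wake: 2
  iron: 1

"sun", 7 times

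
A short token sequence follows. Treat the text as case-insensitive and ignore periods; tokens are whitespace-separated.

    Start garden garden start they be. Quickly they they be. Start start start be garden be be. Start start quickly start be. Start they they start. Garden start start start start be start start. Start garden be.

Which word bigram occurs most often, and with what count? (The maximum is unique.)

"start start", 8 times

Bigram frequencies (highest first):
  start start: 8
  be start: 4
  start garden: 3
  start be: 3
  garden start: 2
  start they: 2
  … (11 more, each ≤ 2)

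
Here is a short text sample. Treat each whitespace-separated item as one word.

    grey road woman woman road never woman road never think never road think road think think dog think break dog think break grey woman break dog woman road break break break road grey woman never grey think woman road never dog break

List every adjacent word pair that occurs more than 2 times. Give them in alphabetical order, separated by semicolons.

Bigram counts meeting the condition (more than 2 times):
  road never: 3
  woman road: 4

road never; woman road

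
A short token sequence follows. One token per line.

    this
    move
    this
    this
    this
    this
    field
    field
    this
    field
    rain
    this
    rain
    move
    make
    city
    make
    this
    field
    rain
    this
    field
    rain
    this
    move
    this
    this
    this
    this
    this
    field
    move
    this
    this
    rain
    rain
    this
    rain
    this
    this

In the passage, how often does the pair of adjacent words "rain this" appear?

Scanning the 39 overlapping bigram windows for "rain this":
  position 11–12: rain this
  position 20–21: rain this
  position 23–24: rain this
  position 36–37: rain this
  position 38–39: rain this

5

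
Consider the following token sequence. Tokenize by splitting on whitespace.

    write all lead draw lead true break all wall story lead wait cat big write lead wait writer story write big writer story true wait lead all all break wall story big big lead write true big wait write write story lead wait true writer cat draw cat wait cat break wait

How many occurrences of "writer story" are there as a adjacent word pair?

2

Scanning the 51 overlapping bigram windows for "writer story":
  position 18–19: writer story
  position 22–23: writer story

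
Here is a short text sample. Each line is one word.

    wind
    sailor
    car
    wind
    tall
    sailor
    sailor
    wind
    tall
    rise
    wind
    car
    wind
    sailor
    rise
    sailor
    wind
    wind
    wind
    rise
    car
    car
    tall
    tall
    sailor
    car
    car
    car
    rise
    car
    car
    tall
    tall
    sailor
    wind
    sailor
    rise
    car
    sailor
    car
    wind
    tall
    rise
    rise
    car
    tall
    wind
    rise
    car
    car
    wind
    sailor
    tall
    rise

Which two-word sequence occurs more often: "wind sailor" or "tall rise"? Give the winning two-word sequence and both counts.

"wind sailor" (4 vs 3)

"wind sailor": 4 occurrences
"tall rise": 3 occurrences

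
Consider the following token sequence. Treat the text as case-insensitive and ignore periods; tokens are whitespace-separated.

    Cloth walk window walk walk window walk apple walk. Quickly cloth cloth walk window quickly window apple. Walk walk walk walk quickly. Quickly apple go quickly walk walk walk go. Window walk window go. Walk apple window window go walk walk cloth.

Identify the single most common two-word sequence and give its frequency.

"walk walk", 7 times

Bigram frequencies (highest first):
  walk walk: 7
  walk window: 4
  window walk: 3
  cloth walk: 2
  walk apple: 2
  apple walk: 2
  … (18 more, each ≤ 2)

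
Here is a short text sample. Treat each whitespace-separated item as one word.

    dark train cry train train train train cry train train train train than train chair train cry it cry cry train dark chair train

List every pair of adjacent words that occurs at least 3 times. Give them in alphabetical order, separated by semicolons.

cry train; train cry; train train

Bigram counts meeting the condition (at least 3 times):
  cry train: 3
  train cry: 3
  train train: 6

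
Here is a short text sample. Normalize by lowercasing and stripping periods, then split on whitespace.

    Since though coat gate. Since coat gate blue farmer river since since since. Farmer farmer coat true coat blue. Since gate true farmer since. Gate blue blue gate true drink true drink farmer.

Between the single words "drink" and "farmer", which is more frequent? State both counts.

"farmer" (5 vs 2)

"drink": 2 occurrences
"farmer": 5 occurrences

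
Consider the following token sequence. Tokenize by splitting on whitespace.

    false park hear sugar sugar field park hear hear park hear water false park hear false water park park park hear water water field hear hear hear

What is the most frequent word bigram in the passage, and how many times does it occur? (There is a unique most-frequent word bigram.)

Bigram frequencies (highest first):
  park hear: 5
  hear hear: 3
  false park: 2
  hear water: 2
  park park: 2
  hear sugar: 1
  … (11 more, each ≤ 1)

"park hear", 5 times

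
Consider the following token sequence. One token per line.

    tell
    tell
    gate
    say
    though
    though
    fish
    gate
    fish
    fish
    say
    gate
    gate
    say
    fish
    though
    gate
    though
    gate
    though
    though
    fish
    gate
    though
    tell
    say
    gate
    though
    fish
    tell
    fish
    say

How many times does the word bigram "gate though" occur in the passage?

Scanning the 31 overlapping bigram windows for "gate though":
  position 17–18: gate though
  position 19–20: gate though
  position 23–24: gate though
  position 27–28: gate though

4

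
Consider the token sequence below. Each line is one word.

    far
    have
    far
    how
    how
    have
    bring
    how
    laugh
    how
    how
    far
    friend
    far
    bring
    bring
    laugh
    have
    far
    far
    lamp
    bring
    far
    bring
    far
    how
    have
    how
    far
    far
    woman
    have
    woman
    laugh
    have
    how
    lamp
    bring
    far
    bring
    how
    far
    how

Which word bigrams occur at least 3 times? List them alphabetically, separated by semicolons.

bring far; far bring; far how; how far

Bigram counts meeting the condition (at least 3 times):
  bring far: 3
  far bring: 3
  far how: 3
  how far: 3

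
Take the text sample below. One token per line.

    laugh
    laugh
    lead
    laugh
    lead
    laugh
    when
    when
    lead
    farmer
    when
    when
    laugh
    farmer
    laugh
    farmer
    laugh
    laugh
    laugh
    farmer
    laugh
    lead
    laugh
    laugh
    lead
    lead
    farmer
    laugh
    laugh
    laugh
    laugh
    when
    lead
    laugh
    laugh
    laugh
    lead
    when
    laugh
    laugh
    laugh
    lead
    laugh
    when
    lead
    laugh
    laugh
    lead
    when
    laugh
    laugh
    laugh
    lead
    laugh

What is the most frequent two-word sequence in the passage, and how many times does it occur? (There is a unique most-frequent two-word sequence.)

"laugh laugh", 14 times

Bigram frequencies (highest first):
  laugh laugh: 14
  laugh lead: 8
  lead laugh: 7
  farmer laugh: 4
  laugh when: 3
  when lead: 3
  … (7 more, each ≤ 3)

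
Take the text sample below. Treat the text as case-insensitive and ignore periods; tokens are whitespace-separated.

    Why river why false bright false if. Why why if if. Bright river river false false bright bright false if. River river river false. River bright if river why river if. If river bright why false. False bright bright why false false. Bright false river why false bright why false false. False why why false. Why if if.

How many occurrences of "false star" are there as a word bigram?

0

Scanning the 57 overlapping bigram windows for "false star":
  (none found)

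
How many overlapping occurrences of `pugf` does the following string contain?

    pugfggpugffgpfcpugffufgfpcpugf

4

Sliding a length-4 window over the 30 characters (27 positions):
  position 1–4: pugf
  position 7–10: pugf
  position 16–19: pugf
  position 27–30: pugf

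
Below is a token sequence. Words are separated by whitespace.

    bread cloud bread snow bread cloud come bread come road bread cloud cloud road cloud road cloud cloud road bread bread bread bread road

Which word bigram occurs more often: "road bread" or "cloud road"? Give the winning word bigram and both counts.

"road bread": 2 occurrences
"cloud road": 3 occurrences

"cloud road" (3 vs 2)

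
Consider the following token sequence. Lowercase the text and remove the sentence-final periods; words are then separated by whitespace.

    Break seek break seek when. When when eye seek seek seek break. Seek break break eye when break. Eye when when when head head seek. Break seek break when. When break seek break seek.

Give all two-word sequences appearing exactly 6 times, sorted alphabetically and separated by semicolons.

Bigram counts meeting the condition (exactly 6 times):
  break seek: 6
  seek break: 6

break seek; seek break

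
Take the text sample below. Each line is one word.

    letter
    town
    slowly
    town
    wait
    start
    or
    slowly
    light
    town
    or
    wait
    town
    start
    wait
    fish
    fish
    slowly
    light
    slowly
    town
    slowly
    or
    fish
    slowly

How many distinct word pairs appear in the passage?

25 tokens → 24 bigram windows in total.
Repeated bigrams (each contributes count−1 duplicates):
  fish slowly: 2
  slowly light: 2
  slowly town: 2
  town slowly: 2
4 duplicate windows → 24 − 4 = 20 distinct.

20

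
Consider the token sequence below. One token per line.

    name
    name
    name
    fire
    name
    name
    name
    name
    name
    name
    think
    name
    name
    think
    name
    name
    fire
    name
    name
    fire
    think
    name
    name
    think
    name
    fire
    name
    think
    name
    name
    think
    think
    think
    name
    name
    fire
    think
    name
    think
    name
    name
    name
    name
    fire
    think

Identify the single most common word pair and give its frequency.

Bigram frequencies (highest first):
  name name: 16
  think name: 8
  name fire: 6
  name think: 6
  fire name: 3
  fire think: 3
  … (1 more, each ≤ 2)

"name name", 16 times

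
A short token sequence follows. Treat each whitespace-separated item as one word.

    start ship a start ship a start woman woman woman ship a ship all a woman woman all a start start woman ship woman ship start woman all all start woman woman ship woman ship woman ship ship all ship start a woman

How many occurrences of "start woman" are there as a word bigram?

4

Scanning the 42 overlapping bigram windows for "start woman":
  position 7–8: start woman
  position 21–22: start woman
  position 26–27: start woman
  position 30–31: start woman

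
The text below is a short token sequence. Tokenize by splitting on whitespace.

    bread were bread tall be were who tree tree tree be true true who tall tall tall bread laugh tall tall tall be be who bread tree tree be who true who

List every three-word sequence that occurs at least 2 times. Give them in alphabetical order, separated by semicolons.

Trigram counts meeting the condition (at least 2 times):
  tall tall tall: 2
  tree tree be: 2

tall tall tall; tree tree be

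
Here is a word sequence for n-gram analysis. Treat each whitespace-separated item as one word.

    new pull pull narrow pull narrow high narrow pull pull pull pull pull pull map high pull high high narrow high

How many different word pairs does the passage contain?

21 tokens → 20 bigram windows in total.
Repeated bigrams (each contributes count−1 duplicates):
  pull pull: 6
  high narrow: 2
  narrow high: 2
  narrow pull: 2
  pull narrow: 2
9 duplicate windows → 20 − 9 = 11 distinct.

11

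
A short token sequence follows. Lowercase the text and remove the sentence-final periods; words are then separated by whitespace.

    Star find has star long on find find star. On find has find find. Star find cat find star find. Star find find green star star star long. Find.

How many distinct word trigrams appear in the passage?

29 tokens → 27 trigram windows in total.
Repeated trigrams (each contributes count−1 duplicates):
  find star find: 3
  find find star: 2
3 duplicate windows → 27 − 3 = 24 distinct.

24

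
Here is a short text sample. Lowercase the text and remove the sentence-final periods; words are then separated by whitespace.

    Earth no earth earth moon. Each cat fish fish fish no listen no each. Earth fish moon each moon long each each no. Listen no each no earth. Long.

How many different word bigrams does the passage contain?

21

29 tokens → 28 bigram windows in total.
Repeated bigrams (each contributes count−1 duplicates):
  each no: 2
  fish fish: 2
  listen no: 2
  moon each: 2
  no each: 2
  no earth: 2
  no listen: 2
7 duplicate windows → 28 − 7 = 21 distinct.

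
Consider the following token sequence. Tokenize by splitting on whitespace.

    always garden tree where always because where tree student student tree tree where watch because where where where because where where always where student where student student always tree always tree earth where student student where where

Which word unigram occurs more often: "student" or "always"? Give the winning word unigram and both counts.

"student" (7 vs 5)

"student": 7 occurrences
"always": 5 occurrences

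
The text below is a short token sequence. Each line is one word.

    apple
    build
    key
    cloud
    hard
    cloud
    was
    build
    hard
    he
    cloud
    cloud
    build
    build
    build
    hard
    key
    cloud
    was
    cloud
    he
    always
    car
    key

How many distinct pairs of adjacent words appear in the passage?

19

24 tokens → 23 bigram windows in total.
Repeated bigrams (each contributes count−1 duplicates):
  build build: 2
  build hard: 2
  cloud was: 2
  key cloud: 2
4 duplicate windows → 23 − 4 = 19 distinct.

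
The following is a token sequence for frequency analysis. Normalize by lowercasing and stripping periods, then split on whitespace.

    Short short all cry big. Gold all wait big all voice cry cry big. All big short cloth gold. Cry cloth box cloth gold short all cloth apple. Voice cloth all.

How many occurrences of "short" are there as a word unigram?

Scanning the 31 tokens for "short":
  position 1: short
  position 2: short
  position 17: short
  position 25: short

4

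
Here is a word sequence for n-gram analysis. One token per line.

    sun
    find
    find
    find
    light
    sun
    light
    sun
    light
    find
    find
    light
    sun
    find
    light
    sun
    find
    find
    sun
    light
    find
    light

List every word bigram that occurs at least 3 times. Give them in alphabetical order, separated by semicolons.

find find; find light; light sun; sun find; sun light

Bigram counts meeting the condition (at least 3 times):
  find find: 4
  find light: 4
  light sun: 4
  sun find: 3
  sun light: 3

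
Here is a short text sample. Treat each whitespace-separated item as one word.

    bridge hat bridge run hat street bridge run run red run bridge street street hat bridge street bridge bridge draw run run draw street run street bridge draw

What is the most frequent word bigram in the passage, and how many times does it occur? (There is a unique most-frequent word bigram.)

Bigram frequencies (highest first):
  street bridge: 3
  hat bridge: 2
  bridge run: 2
  run run: 2
  bridge street: 2
  bridge draw: 2
  … (14 more, each ≤ 1)

"street bridge", 3 times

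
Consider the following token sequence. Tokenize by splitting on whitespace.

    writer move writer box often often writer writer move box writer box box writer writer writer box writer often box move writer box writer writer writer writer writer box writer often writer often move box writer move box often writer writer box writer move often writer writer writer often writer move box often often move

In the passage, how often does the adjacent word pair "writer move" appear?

5

Scanning the 54 overlapping bigram windows for "writer move":
  position 1–2: writer move
  position 8–9: writer move
  position 36–37: writer move
  position 43–44: writer move
  position 50–51: writer move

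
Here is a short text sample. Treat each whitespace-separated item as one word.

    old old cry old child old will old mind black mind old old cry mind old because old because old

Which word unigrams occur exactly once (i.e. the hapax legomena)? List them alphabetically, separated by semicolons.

Unigram counts meeting the condition (exactly once (i.e. the hapax legomena)):
  black: 1
  child: 1
  will: 1

black; child; will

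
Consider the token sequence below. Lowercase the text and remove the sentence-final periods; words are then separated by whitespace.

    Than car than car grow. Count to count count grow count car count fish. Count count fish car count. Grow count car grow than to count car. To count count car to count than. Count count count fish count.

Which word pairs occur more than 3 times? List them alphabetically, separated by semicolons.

Bigram counts meeting the condition (more than 3 times):
  count car: 4
  count count: 5
  to count: 4

count car; count count; to count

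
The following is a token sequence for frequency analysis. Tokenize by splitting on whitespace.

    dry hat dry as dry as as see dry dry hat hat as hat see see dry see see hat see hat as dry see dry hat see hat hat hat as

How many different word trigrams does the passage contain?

32 tokens → 30 trigram windows in total.
Repeated trigrams (each contributes count−1 duplicates):
  hat hat as: 2
  hat see hat: 2
2 duplicate windows → 30 − 2 = 28 distinct.

28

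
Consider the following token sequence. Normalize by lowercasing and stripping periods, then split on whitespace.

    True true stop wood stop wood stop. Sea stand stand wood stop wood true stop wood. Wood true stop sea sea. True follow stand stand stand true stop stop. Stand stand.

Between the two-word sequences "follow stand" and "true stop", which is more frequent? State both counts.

"follow stand": 1 occurrence
"true stop": 4 occurrences

"true stop" (4 vs 1)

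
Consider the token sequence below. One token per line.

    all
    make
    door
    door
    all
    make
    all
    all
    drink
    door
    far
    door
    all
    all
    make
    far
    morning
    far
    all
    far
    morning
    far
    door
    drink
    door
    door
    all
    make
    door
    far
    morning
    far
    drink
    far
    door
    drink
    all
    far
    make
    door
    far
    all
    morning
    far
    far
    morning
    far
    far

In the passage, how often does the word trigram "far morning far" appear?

4

Scanning the 46 overlapping trigram windows for "far morning far":
  position 16–18: far morning far
  position 20–22: far morning far
  position 30–32: far morning far
  position 45–47: far morning far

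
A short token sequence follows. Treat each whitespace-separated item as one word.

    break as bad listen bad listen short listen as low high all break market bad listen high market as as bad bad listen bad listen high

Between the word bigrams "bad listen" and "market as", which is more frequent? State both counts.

"bad listen" (5 vs 1)

"bad listen": 5 occurrences
"market as": 1 occurrence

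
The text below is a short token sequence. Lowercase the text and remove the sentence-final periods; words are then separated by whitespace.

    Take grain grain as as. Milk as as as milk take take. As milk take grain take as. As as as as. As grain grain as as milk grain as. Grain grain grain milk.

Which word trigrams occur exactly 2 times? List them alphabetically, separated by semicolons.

Trigram counts meeting the condition (exactly 2 times):
  as grain grain: 2
  as milk take: 2
  grain as as: 2
  grain grain as: 2

as grain grain; as milk take; grain as as; grain grain as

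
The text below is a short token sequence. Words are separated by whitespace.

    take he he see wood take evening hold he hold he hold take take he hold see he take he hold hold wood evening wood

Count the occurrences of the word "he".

7

Scanning the 25 tokens for "he":
  position 2: he
  position 3: he
  position 9: he
  position 11: he
  position 15: he
  position 18: he
  position 20: he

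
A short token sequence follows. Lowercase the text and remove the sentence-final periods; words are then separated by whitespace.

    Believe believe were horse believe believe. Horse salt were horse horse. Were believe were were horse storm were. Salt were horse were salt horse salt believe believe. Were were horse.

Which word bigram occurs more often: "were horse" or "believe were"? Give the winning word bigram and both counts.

"were horse" (5 vs 3)

"were horse": 5 occurrences
"believe were": 3 occurrences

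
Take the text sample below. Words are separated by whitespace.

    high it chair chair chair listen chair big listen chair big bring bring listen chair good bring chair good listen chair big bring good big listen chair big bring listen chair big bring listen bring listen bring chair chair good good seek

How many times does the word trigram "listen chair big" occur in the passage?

5

Scanning the 40 overlapping trigram windows for "listen chair big":
  position 6–8: listen chair big
  position 9–11: listen chair big
  position 20–22: listen chair big
  position 26–28: listen chair big
  position 30–32: listen chair big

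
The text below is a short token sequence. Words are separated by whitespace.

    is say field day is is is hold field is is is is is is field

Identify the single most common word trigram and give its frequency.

"is is is", 5 times

Trigram frequencies (highest first):
  is is is: 5
  is say field: 1
  say field day: 1
  field day is: 1
  day is is: 1
  is is hold: 1
  … (4 more, each ≤ 1)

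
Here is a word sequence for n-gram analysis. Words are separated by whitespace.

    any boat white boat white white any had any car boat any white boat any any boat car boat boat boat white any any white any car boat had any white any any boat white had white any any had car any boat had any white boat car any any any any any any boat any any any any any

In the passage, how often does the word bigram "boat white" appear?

4

Scanning the 59 overlapping bigram windows for "boat white":
  position 2–3: boat white
  position 4–5: boat white
  position 21–22: boat white
  position 34–35: boat white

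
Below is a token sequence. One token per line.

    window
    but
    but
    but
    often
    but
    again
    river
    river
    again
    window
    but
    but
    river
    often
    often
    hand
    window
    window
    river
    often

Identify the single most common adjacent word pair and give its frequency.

Bigram frequencies (highest first):
  but but: 3
  window but: 2
  river often: 2
  but often: 1
  often but: 1
  but again: 1
  … (10 more, each ≤ 1)

"but but", 3 times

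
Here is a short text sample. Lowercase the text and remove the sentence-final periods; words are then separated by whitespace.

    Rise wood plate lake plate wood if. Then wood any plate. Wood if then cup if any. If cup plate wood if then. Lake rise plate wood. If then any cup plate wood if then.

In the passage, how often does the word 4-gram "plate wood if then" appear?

5

Scanning the 32 overlapping 4-gram windows for "plate wood if then":
  position 5–8: plate wood if then
  position 11–14: plate wood if then
  position 20–23: plate wood if then
  position 26–29: plate wood if then
  position 32–35: plate wood if then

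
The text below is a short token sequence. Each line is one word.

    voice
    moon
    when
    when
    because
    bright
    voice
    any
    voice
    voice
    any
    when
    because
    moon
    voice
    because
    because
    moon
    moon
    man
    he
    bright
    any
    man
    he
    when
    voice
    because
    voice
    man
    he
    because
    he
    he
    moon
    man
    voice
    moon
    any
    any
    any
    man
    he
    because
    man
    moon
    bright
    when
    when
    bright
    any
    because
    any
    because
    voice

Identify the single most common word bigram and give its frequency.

Bigram frequencies (highest first):
  man he: 4
  voice moon: 2
  when when: 2
  when because: 2
  voice any: 2
  because moon: 2
  … (32 more, each ≤ 2)

"man he", 4 times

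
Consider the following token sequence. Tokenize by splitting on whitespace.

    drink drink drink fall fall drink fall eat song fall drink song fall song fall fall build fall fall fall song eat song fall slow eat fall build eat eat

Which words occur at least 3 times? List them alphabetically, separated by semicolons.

drink; eat; fall; song

Unigram counts meeting the condition (at least 3 times):
  drink: 5
  eat: 5
  fall: 12
  song: 5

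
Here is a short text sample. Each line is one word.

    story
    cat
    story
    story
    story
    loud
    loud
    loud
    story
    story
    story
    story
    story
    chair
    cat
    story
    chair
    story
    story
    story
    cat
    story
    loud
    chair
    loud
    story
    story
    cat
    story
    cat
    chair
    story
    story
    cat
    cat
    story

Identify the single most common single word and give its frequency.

"story", 20 times

Unigram frequencies (highest first):
  story: 20
  cat: 7
  loud: 5
  chair: 4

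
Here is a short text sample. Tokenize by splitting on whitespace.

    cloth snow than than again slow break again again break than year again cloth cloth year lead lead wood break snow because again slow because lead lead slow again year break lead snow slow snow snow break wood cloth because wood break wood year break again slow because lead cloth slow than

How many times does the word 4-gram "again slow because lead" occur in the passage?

2

Scanning the 49 overlapping 4-gram windows for "again slow because lead":
  position 23–26: again slow because lead
  position 46–49: again slow because lead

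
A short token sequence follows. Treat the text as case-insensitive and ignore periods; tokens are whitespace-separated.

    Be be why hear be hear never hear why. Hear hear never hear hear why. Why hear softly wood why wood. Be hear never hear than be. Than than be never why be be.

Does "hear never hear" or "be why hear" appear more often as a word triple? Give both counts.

"hear never hear": 3 occurrences
"be why hear": 1 occurrence

"hear never hear" (3 vs 1)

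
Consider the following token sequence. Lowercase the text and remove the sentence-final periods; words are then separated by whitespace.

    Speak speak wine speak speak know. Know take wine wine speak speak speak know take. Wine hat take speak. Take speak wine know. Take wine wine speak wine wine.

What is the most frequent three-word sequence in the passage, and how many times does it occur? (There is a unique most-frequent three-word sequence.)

"know take wine", 3 times

Trigram frequencies (highest first):
  know take wine: 3
  wine speak speak: 2
  speak speak know: 2
  take wine wine: 2
  wine wine speak: 2
  speak speak wine: 1
  … (15 more, each ≤ 1)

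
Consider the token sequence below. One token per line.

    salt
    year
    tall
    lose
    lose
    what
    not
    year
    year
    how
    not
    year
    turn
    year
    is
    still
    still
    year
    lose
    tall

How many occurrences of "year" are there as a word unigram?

6

Scanning the 20 tokens for "year":
  position 2: year
  position 8: year
  position 9: year
  position 12: year
  position 14: year
  position 18: year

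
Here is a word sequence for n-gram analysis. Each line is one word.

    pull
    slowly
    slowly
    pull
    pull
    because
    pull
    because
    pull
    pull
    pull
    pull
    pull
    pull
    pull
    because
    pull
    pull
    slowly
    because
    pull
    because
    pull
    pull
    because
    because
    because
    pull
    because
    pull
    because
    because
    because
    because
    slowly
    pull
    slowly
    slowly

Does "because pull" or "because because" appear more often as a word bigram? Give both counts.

"because pull" (7 vs 5)

"because pull": 7 occurrences
"because because": 5 occurrences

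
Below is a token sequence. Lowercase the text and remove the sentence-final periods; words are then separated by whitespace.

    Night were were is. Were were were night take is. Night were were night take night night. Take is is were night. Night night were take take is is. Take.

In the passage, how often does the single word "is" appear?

Scanning the 30 tokens for "is":
  position 4: is
  position 10: is
  position 19: is
  position 20: is
  position 28: is
  position 29: is

6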